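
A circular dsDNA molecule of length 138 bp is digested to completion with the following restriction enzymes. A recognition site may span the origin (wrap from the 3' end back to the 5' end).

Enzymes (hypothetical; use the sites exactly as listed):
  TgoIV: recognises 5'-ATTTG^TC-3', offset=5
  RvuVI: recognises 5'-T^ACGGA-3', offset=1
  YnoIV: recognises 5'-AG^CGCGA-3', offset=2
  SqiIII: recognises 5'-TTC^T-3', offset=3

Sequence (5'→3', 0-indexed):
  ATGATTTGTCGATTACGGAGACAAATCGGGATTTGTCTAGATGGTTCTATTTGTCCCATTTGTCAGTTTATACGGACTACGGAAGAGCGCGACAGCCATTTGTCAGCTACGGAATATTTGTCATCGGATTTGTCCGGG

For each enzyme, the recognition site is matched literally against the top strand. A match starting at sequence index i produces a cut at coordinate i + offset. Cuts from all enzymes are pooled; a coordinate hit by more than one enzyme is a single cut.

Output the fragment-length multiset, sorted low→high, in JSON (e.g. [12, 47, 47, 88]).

[6,6,6,7,9,9,9,12,12,12,14,15,21]

Scan for sites:
  TgoIV (ATTTGTC, off=5): starts [3, 30, 48, 57, 97, 115, 127] → cuts [8, 35, 53, 62, 102, 120, 132]
  RvuVI (TACGGA, off=1): starts [13, 70, 77, 107] → cuts [14, 71, 78, 108]
  YnoIV (AGCGCGA, off=2): starts [85] → cuts [87]
  SqiIII (TTCT, off=3): starts [44] → cuts [47]

All cut coordinates (distinct, sorted): [8, 14, 35, 47, 53, 62, 71, 78, 87, 102, 108, 120, 132]

Fragment lengths:
  8→14: 6 bp
  14→35: 21 bp
  35→47: 12 bp
  47→53: 6 bp
  53→62: 9 bp
  62→71: 9 bp
  71→78: 7 bp
  78→87: 9 bp
  87→102: 15 bp
  102→108: 6 bp
  108→120: 12 bp
  120→132: 12 bp
  132→8 (wrap): 138-132+8 = 14 bp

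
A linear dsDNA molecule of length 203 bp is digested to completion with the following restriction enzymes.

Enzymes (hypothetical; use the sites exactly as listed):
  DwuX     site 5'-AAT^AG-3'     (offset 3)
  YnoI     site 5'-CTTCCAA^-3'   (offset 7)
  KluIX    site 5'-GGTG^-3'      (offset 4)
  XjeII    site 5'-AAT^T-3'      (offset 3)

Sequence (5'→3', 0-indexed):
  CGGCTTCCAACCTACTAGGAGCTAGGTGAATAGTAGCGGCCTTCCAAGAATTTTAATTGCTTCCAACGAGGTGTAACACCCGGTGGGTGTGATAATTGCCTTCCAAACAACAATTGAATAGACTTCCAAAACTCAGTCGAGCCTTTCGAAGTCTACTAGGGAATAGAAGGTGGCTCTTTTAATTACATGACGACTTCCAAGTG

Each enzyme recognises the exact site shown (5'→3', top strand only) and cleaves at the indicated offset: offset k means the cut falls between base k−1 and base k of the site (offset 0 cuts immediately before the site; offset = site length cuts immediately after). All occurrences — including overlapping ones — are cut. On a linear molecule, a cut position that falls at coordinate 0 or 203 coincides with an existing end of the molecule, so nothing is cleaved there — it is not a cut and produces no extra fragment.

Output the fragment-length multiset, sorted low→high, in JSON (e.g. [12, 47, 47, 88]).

[3,3,4,4,5,6,7,7,8,8,9,10,10,10,11,12,16,17,18,35]

Site scan:
  DwuX AATAG/3: at [28, 116, 161] ⇒ [31, 119, 164]
  YnoI CTTCCAA/7: at [3, 40, 59, 99, 122, 193] ⇒ [10, 47, 66, 106, 129, 200]
  KluIX GGTG/4: at [24, 69, 81, 85, 168] ⇒ [28, 73, 85, 89, 172]
  XjeII AATT/3: at [48, 54, 93, 111, 180] ⇒ [51, 57, 96, 114, 183]

Pooled cuts: [10, 28, 31, 47, 51, 57, 66, 73, 85, 89, 96, 106, 114, 119, 129, 164, 172, 183, 200]

Fragments:
  [0,10): 10 bp
  [10,28): 18 bp
  [28,31): 3 bp
  [31,47): 16 bp
  [47,51): 4 bp
  [51,57): 6 bp
  [57,66): 9 bp
  [66,73): 7 bp
  [73,85): 12 bp
  [85,89): 4 bp
  [89,96): 7 bp
  [96,106): 10 bp
  [106,114): 8 bp
  [114,119): 5 bp
  [119,129): 10 bp
  [129,164): 35 bp
  [164,172): 8 bp
  [172,183): 11 bp
  [183,200): 17 bp
  [200,203): 3 bp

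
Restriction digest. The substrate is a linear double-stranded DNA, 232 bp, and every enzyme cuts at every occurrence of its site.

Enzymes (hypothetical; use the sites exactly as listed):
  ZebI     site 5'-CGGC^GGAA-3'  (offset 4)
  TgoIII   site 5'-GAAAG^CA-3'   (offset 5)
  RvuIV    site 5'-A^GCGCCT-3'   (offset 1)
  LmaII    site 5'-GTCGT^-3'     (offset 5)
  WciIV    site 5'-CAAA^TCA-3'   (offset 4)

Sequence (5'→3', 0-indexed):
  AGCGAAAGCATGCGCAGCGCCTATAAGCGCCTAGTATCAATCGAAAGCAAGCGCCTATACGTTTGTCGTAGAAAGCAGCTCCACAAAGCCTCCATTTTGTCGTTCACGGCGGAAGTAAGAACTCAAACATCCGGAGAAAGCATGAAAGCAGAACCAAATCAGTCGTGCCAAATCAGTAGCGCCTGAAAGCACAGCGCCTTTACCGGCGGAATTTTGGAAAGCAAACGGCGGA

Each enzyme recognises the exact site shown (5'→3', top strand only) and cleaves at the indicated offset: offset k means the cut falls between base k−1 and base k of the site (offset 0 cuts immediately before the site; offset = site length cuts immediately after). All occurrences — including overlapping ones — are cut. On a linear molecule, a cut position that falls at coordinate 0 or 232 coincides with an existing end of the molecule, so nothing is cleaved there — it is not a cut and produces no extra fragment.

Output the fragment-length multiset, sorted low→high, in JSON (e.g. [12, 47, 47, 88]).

[3,4,6,6,6,7,8,8,8,8,10,10,11,11,14,14,19,21,28,30]

Per-enzyme occurrences:
  ZebI (CGGCGGAA, off=4): starts [106, 203] → cuts [110, 207]
  TgoIII (GAAAGCA, off=5): starts [3, 42, 70, 135, 143, 184, 216] → cuts [8, 47, 75, 140, 148, 189, 221]
  RvuIV (AGCGCCT, off=1): starts [15, 25, 49, 177, 192] → cuts [16, 26, 50, 178, 193]
  LmaII (GTCGT, off=5): starts [64, 98, 161] → cuts [69, 103, 166]
  WciIV (CAAATCA, off=4): starts [154, 168] → cuts [158, 172]

All cut coordinates (distinct, sorted): [8, 16, 26, 47, 50, 69, 75, 103, 110, 140, 148, 158, 166, 172, 178, 189, 193, 207, 221]

Fragment lengths:
  [0,8): 8 bp
  [8,16): 8 bp
  [16,26): 10 bp
  [26,47): 21 bp
  [47,50): 3 bp
  [50,69): 19 bp
  [69,75): 6 bp
  [75,103): 28 bp
  [103,110): 7 bp
  [110,140): 30 bp
  [140,148): 8 bp
  [148,158): 10 bp
  [158,166): 8 bp
  [166,172): 6 bp
  [172,178): 6 bp
  [178,189): 11 bp
  [189,193): 4 bp
  [193,207): 14 bp
  [207,221): 14 bp
  [221,232): 11 bp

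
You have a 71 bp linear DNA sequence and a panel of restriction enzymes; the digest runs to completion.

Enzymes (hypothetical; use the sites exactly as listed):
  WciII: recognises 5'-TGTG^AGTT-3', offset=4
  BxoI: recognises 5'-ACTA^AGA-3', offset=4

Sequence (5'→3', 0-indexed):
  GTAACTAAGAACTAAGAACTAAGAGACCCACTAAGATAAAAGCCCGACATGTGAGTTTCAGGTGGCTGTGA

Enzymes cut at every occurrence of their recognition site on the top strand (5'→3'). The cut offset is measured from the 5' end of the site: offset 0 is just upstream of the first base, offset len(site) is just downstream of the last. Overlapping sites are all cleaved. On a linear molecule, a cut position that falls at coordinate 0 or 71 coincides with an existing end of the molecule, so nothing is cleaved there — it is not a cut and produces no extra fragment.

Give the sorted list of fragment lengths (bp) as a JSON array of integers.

Per-enzyme occurrences:
  WciII TGTGAGTT/4: at [49] ⇒ [53]
  BxoI ACTAAGA/4: at [3, 10, 17, 29] ⇒ [7, 14, 21, 33]

All cut coordinates (distinct, sorted): [7, 14, 21, 33, 53]

Fragments:
  [0,7): 7 bp
  [7,14): 7 bp
  [14,21): 7 bp
  [21,33): 12 bp
  [33,53): 20 bp
  [53,71): 18 bp

[7,7,7,12,18,20]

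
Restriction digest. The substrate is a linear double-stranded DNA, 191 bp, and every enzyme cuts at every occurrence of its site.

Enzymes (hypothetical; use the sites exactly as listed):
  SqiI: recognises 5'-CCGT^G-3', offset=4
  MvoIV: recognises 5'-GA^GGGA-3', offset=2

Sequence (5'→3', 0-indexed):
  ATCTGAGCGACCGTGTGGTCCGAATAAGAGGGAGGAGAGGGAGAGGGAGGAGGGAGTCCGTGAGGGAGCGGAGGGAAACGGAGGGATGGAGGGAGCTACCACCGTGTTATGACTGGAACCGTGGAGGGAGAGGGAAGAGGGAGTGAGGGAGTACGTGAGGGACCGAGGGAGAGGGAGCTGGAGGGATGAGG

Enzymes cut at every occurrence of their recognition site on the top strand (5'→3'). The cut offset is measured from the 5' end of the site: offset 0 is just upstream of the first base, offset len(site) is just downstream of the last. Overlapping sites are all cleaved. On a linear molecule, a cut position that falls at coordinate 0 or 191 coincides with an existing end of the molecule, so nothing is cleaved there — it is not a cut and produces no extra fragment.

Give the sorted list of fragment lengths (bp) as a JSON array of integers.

[2,3,6,6,6,7,7,8,8,8,9,9,9,10,10,10,12,14,15,15,17]

Scan for sites:
  SqiI (CCGTG, off=4): starts [10, 57, 101, 118] → cuts [14, 61, 105, 122]
  MvoIV (GAGGGA, off=2): starts [27, 36, 42, 49, 61, 70, 80, 88, 123, 129, 136, 144, 156, 164, 170, 180] → cuts [29, 38, 44, 51, 63, 72, 82, 90, 125, 131, 138, 146, 158, 166, 172, 182]

All cut coordinates (distinct, sorted): [14, 29, 38, 44, 51, 61, 63, 72, 82, 90, 105, 122, 125, 131, 138, 146, 158, 166, 172, 182]

Fragment lengths:
  [0,14): 14 bp
  [14,29): 15 bp
  [29,38): 9 bp
  [38,44): 6 bp
  [44,51): 7 bp
  [51,61): 10 bp
  [61,63): 2 bp
  [63,72): 9 bp
  [72,82): 10 bp
  [82,90): 8 bp
  [90,105): 15 bp
  [105,122): 17 bp
  [122,125): 3 bp
  [125,131): 6 bp
  [131,138): 7 bp
  [138,146): 8 bp
  [146,158): 12 bp
  [158,166): 8 bp
  [166,172): 6 bp
  [172,182): 10 bp
  [182,191): 9 bp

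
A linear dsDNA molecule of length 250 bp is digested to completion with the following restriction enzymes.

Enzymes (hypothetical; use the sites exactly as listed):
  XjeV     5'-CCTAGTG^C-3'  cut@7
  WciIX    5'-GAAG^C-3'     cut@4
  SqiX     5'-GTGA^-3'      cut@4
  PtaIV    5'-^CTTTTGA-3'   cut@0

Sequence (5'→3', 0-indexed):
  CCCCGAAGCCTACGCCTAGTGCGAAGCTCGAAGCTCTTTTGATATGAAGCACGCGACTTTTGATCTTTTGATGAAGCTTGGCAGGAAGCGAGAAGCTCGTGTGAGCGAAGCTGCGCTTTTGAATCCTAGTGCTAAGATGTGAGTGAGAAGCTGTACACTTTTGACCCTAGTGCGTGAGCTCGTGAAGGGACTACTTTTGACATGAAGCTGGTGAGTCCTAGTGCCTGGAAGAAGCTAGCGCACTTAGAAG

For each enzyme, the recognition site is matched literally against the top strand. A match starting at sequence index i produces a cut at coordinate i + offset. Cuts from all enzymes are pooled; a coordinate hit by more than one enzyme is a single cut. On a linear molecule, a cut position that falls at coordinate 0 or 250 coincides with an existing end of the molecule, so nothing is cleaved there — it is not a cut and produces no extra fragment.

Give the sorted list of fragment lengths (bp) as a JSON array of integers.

[2,4,4,5,5,5,6,7,7,7,7,7,8,8,8,8,9,9,11,11,12,12,13,14,14,15,16,16]

Scan for sites:
  XjeV CCTAGTGC/7: at [14, 124, 165, 216] ⇒ [21, 131, 172, 223]
  WciIX GAAGC/4: at [4, 22, 29, 45, 72, 84, 91, 106, 146, 203, 230] ⇒ [8, 26, 33, 49, 76, 88, 95, 110, 150, 207, 234]
  SqiX GTGA/4: at [100, 138, 142, 173, 181, 210] ⇒ [104, 142, 146, 177, 185, 214]
  PtaIV CTTTTGA/0: at [35, 56, 64, 115, 157, 193] ⇒ [35, 56, 64, 115, 157, 193]

All cut coordinates (distinct, sorted): [8, 21, 26, 33, 35, 49, 56, 64, 76, 88, 95, 104, 110, 115, 131, 142, 146, 150, 157, 172, 177, 185, 193, 207, 214, 223, 234]

Fragment lengths:
  [0,8): 8 bp
  [8,21): 13 bp
  [21,26): 5 bp
  [26,33): 7 bp
  [33,35): 2 bp
  [35,49): 14 bp
  [49,56): 7 bp
  [56,64): 8 bp
  [64,76): 12 bp
  [76,88): 12 bp
  [88,95): 7 bp
  [95,104): 9 bp
  [104,110): 6 bp
  [110,115): 5 bp
  [115,131): 16 bp
  [131,142): 11 bp
  [142,146): 4 bp
  [146,150): 4 bp
  [150,157): 7 bp
  [157,172): 15 bp
  [172,177): 5 bp
  [177,185): 8 bp
  [185,193): 8 bp
  [193,207): 14 bp
  [207,214): 7 bp
  [214,223): 9 bp
  [223,234): 11 bp
  [234,250): 16 bp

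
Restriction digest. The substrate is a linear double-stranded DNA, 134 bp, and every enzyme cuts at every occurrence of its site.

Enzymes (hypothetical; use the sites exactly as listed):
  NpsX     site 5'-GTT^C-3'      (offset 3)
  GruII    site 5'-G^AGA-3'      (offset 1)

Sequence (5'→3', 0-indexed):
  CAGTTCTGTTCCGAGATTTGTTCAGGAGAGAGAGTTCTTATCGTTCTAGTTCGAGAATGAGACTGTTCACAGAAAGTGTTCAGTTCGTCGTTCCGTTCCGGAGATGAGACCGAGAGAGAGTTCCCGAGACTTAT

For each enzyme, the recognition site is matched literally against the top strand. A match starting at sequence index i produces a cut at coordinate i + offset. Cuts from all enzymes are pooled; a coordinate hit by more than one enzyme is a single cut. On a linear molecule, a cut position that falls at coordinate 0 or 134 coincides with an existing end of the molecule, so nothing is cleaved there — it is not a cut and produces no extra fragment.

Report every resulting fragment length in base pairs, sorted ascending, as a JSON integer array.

Per-enzyme occurrences:
  NpsX (GTTC, off=3): starts [2, 7, 19, 33, 42, 48, 64, 77, 82, 89, 94, 119] → cuts [5, 10, 22, 36, 45, 51, 67, 80, 85, 92, 97, 122]
  GruII (GAGA, off=1): starts [12, 25, 27, 29, 52, 58, 100, 105, 111, 113, 115, 125] → cuts [13, 26, 28, 30, 53, 59, 101, 106, 112, 114, 116, 126]

Pooled cuts: [5, 10, 13, 22, 26, 28, 30, 36, 45, 51, 53, 59, 67, 80, 85, 92, 97, 101, 106, 112, 114, 116, 122, 126]

Fragments:
  [0,5): 5 bp
  [5,10): 5 bp
  [10,13): 3 bp
  [13,22): 9 bp
  [22,26): 4 bp
  [26,28): 2 bp
  [28,30): 2 bp
  [30,36): 6 bp
  [36,45): 9 bp
  [45,51): 6 bp
  [51,53): 2 bp
  [53,59): 6 bp
  [59,67): 8 bp
  [67,80): 13 bp
  [80,85): 5 bp
  [85,92): 7 bp
  [92,97): 5 bp
  [97,101): 4 bp
  [101,106): 5 bp
  [106,112): 6 bp
  [112,114): 2 bp
  [114,116): 2 bp
  [116,122): 6 bp
  [122,126): 4 bp
  [126,134): 8 bp

[2,2,2,2,2,3,4,4,4,5,5,5,5,5,6,6,6,6,6,7,8,8,9,9,13]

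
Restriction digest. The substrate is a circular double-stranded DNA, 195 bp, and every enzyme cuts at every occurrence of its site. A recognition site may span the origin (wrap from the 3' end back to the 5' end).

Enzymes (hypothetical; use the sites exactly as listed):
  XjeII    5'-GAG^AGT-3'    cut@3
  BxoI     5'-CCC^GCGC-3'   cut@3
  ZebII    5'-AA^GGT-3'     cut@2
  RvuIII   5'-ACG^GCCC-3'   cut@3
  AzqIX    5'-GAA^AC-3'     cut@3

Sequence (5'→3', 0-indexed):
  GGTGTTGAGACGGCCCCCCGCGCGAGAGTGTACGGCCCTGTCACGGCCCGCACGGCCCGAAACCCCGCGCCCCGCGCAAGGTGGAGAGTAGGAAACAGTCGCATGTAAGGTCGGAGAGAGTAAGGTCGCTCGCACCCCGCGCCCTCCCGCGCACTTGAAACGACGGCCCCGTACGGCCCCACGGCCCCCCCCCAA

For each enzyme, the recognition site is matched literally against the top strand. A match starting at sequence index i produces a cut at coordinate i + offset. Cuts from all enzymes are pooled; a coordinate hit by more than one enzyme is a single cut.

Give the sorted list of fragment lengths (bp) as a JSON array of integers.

Scan for sites:
  XjeII (GAGAGT, off=3): starts [23, 83, 115] → cuts [26, 86, 118]
  BxoI (CCCGCGC, off=3): starts [16, 63, 70, 135, 145] → cuts [19, 66, 73, 138, 148]
  ZebII (AAGGT, off=2): starts [77, 106, 121, 193] → cuts [0, 79, 108, 123]
  RvuIII (ACGGCCC, off=3): starts [9, 31, 42, 51, 162, 172, 180] → cuts [12, 34, 45, 54, 165, 175, 183]
  AzqIX (GAAAC, off=3): starts [58, 91, 156] → cuts [61, 94, 159]

All cut coordinates (distinct, sorted): [0, 12, 19, 26, 34, 45, 54, 61, 66, 73, 79, 86, 94, 108, 118, 123, 138, 148, 159, 165, 175, 183]

Fragment lengths:
  0→12: 12 bp
  12→19: 7 bp
  19→26: 7 bp
  26→34: 8 bp
  34→45: 11 bp
  45→54: 9 bp
  54→61: 7 bp
  61→66: 5 bp
  66→73: 7 bp
  73→79: 6 bp
  79→86: 7 bp
  86→94: 8 bp
  94→108: 14 bp
  108→118: 10 bp
  118→123: 5 bp
  123→138: 15 bp
  138→148: 10 bp
  148→159: 11 bp
  159→165: 6 bp
  165→175: 10 bp
  175→183: 8 bp
  183→0 (wrap): 195-183+0 = 12 bp

[5,5,6,6,7,7,7,7,7,8,8,8,9,10,10,10,11,11,12,12,14,15]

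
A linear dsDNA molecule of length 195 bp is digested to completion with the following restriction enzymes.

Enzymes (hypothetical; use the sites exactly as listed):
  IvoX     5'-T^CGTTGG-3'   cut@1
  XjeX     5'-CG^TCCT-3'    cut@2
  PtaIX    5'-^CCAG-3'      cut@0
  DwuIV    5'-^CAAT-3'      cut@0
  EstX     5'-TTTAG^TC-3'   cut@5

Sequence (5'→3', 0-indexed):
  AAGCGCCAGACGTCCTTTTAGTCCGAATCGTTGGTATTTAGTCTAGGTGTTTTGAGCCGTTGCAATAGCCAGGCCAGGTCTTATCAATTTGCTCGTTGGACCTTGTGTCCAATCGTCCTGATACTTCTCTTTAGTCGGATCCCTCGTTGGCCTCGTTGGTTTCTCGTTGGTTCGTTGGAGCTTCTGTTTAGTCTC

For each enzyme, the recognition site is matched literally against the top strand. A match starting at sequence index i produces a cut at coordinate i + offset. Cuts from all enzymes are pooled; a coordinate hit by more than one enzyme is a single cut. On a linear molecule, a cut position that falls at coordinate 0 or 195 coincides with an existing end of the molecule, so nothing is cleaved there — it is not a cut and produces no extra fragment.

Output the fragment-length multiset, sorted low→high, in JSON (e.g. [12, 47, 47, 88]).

Per-enzyme occurrences:
  IvoX TCGTTGG/1: at [27, 92, 143, 152, 163, 171] ⇒ [28, 93, 144, 153, 164, 172]
  XjeX CGTCCT/2: at [10, 113] ⇒ [12, 115]
  PtaIX CCAG/0: at [5, 68, 73] ⇒ [5, 68, 73]
  DwuIV CAAT/0: at [62, 84, 109] ⇒ [62, 84, 109]
  EstX TTTAGTC/5: at [16, 36, 129, 186] ⇒ [21, 41, 134, 191]

All cut coordinates (distinct, sorted): [5, 12, 21, 28, 41, 62, 68, 73, 84, 93, 109, 115, 134, 144, 153, 164, 172, 191]

Fragment lengths:
  [0,5): 5 bp
  [5,12): 7 bp
  [12,21): 9 bp
  [21,28): 7 bp
  [28,41): 13 bp
  [41,62): 21 bp
  [62,68): 6 bp
  [68,73): 5 bp
  [73,84): 11 bp
  [84,93): 9 bp
  [93,109): 16 bp
  [109,115): 6 bp
  [115,134): 19 bp
  [134,144): 10 bp
  [144,153): 9 bp
  [153,164): 11 bp
  [164,172): 8 bp
  [172,191): 19 bp
  [191,195): 4 bp

[4,5,5,6,6,7,7,8,9,9,9,10,11,11,13,16,19,19,21]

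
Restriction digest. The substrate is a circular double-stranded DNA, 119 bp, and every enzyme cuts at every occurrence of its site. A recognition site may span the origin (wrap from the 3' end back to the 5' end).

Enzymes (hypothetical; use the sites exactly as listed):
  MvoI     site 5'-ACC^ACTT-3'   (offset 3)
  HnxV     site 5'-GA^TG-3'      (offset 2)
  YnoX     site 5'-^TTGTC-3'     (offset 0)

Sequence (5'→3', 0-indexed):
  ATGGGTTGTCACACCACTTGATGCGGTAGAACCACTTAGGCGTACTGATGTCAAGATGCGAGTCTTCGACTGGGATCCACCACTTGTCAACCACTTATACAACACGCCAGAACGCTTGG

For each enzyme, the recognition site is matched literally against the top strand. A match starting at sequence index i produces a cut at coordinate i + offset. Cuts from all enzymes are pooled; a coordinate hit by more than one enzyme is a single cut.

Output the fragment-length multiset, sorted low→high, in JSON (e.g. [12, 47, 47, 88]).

[2,4,6,8,9,10,12,15,25,28]

Site scan:
  MvoI (ACCACTT, off=3): starts [12, 30, 78, 89] → cuts [15, 33, 81, 92]
  HnxV (GATG, off=2): starts [19, 46, 54, 118] → cuts [1, 21, 48, 56]
  YnoX (TTGTC, off=0): starts [5, 83] → cuts [5, 83]

Pooled cuts: [1, 5, 15, 21, 33, 48, 56, 81, 83, 92]

Fragments:
  1→5: 4 bp
  5→15: 10 bp
  15→21: 6 bp
  21→33: 12 bp
  33→48: 15 bp
  48→56: 8 bp
  56→81: 25 bp
  81→83: 2 bp
  83→92: 9 bp
  92→1 (wrap): 119-92+1 = 28 bp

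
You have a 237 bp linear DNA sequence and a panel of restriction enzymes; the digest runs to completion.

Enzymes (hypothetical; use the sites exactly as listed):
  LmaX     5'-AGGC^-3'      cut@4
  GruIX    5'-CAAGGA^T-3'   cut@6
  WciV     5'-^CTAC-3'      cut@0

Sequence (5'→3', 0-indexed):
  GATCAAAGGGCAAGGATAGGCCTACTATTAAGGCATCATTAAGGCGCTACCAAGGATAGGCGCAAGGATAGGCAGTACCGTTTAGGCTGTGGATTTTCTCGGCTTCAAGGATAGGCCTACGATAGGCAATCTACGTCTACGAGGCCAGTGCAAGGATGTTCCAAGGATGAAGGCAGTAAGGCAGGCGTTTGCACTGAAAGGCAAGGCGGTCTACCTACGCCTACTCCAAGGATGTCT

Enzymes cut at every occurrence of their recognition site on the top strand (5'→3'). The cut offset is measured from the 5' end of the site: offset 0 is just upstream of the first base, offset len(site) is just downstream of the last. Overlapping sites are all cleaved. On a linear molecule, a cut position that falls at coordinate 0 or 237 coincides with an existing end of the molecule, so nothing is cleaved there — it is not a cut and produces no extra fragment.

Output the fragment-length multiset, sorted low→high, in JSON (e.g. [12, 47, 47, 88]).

[1,3,3,4,4,5,5,5,5,5,5,6,6,7,7,8,9,10,11,11,11,11,12,13,14,16,16,24]

Per-enzyme occurrences:
  LmaX AGGC/4: at [17, 30, 41, 57, 69, 83, 112, 123, 141, 170, 178, 182, 198, 203] ⇒ [21, 34, 45, 61, 73, 87, 116, 127, 145, 174, 182, 186, 202, 207]
  GruIX CAAGGAT/6: at [10, 50, 62, 105, 150, 161, 226] ⇒ [16, 56, 68, 111, 156, 167, 232]
  WciV CTAC/0: at [21, 46, 116, 130, 136, 210, 214, 220] ⇒ [21, 46, 116, 130, 136, 210, 214, 220]

Pooled cuts: [16, 21, 34, 45, 46, 56, 61, 68, 73, 87, 111, 116, 127, 130, 136, 145, 156, 167, 174, 182, 186, 202, 207, 210, 214, 220, 232]

Fragment lengths:
  [0,16): 16 bp
  [16,21): 5 bp
  [21,34): 13 bp
  [34,45): 11 bp
  [45,46): 1 bp
  [46,56): 10 bp
  [56,61): 5 bp
  [61,68): 7 bp
  [68,73): 5 bp
  [73,87): 14 bp
  [87,111): 24 bp
  [111,116): 5 bp
  [116,127): 11 bp
  [127,130): 3 bp
  [130,136): 6 bp
  [136,145): 9 bp
  [145,156): 11 bp
  [156,167): 11 bp
  [167,174): 7 bp
  [174,182): 8 bp
  [182,186): 4 bp
  [186,202): 16 bp
  [202,207): 5 bp
  [207,210): 3 bp
  [210,214): 4 bp
  [214,220): 6 bp
  [220,232): 12 bp
  [232,237): 5 bp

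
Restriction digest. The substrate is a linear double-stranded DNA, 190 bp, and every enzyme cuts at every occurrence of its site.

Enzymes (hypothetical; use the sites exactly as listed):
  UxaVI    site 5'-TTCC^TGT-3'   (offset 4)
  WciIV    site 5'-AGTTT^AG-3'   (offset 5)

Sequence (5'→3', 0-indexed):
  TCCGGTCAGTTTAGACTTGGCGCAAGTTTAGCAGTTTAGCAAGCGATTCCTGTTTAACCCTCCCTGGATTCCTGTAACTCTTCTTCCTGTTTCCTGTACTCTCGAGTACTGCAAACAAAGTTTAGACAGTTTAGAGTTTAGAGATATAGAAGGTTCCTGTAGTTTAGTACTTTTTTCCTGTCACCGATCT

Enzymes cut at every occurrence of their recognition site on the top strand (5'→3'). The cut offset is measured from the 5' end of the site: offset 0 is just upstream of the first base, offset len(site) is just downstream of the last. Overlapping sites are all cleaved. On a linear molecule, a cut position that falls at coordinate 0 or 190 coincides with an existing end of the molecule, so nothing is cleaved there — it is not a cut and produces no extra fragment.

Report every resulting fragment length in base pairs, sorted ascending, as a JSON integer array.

Per-enzyme occurrences:
  UxaVI (TTCCTGT, off=4): starts [46, 68, 83, 90, 153, 174] → cuts [50, 72, 87, 94, 157, 178]
  WciIV (AGTTTAG, off=5): starts [7, 24, 32, 118, 127, 134, 160] → cuts [12, 29, 37, 123, 132, 139, 165]

Pooled cuts: [12, 29, 37, 50, 72, 87, 94, 123, 132, 139, 157, 165, 178]

Fragment lengths:
  [0,12): 12 bp
  [12,29): 17 bp
  [29,37): 8 bp
  [37,50): 13 bp
  [50,72): 22 bp
  [72,87): 15 bp
  [87,94): 7 bp
  [94,123): 29 bp
  [123,132): 9 bp
  [132,139): 7 bp
  [139,157): 18 bp
  [157,165): 8 bp
  [165,178): 13 bp
  [178,190): 12 bp

[7,7,8,8,9,12,12,13,13,15,17,18,22,29]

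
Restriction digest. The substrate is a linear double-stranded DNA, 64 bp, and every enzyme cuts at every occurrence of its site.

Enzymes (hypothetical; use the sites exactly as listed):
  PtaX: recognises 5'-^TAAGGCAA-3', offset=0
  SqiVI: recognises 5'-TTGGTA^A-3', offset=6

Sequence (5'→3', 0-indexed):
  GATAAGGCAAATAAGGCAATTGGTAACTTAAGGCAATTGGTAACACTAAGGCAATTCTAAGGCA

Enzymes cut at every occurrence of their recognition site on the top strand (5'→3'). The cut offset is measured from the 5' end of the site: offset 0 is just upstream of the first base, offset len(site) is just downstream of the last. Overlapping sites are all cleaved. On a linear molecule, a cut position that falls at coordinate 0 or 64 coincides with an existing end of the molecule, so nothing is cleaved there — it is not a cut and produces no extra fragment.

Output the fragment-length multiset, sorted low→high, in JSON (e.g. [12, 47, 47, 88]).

Site scan:
  PtaX (TAAGGCAA, off=0): starts [2, 11, 28, 46] → cuts [2, 11, 28, 46]
  SqiVI (TTGGTAA, off=6): starts [19, 36] → cuts [25, 42]

All cut coordinates (distinct, sorted): [2, 11, 25, 28, 42, 46]

Fragments:
  [0,2): 2 bp
  [2,11): 9 bp
  [11,25): 14 bp
  [25,28): 3 bp
  [28,42): 14 bp
  [42,46): 4 bp
  [46,64): 18 bp

[2,3,4,9,14,14,18]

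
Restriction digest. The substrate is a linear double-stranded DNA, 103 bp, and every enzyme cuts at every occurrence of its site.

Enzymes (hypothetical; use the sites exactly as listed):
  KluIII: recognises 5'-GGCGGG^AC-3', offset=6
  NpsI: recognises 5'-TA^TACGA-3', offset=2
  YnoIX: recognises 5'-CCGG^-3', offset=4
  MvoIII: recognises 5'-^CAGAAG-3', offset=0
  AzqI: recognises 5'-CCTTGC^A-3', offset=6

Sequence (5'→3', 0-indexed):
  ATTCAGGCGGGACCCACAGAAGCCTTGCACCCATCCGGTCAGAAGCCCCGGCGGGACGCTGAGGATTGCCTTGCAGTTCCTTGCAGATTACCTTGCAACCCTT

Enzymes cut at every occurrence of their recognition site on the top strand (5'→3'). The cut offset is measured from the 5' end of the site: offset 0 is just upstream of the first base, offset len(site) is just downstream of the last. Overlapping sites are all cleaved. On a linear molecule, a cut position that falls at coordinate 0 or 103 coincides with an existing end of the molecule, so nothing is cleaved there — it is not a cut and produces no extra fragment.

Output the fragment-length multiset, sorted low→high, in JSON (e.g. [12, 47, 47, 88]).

Site scan:
  KluIII GGCGGGAC/6: at [5, 49] ⇒ [11, 55]
  NpsI (TATACGA, off=2): no sites
  YnoIX CCGG/4: at [34, 47] ⇒ [38, 51]
  MvoIII CAGAAG/0: at [16, 39] ⇒ [16, 39]
  AzqI CCTTGCA/6: at [22, 68, 78, 90] ⇒ [28, 74, 84, 96]

Pooled cuts: [11, 16, 28, 38, 39, 51, 55, 74, 84, 96]

Fragments:
  [0,11): 11 bp
  [11,16): 5 bp
  [16,28): 12 bp
  [28,38): 10 bp
  [38,39): 1 bp
  [39,51): 12 bp
  [51,55): 4 bp
  [55,74): 19 bp
  [74,84): 10 bp
  [84,96): 12 bp
  [96,103): 7 bp

[1,4,5,7,10,10,11,12,12,12,19]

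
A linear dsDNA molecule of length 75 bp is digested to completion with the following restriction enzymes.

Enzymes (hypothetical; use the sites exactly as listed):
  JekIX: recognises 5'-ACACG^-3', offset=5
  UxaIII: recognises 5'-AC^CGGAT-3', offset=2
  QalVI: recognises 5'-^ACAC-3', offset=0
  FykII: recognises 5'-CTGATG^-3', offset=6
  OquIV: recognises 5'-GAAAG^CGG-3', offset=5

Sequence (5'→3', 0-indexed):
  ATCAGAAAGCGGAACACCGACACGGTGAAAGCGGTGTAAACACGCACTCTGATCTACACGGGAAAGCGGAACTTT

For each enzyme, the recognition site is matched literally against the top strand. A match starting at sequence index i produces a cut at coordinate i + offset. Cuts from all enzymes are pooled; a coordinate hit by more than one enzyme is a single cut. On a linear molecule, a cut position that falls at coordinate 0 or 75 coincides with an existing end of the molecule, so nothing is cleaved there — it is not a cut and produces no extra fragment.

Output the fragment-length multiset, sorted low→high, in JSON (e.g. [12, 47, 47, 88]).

[4,5,5,5,6,6,7,8,9,9,11]

Site scan:
  JekIX ACACG/5: at [19, 39, 55] ⇒ [24, 44, 60]
  UxaIII (ACCGGAT, off=2): no sites
  QalVI ACAC/0: at [13, 19, 39, 55] ⇒ [13, 19, 39, 55]
  FykII (CTGATG, off=6): no sites
  OquIV GAAAGCGG/5: at [4, 26, 61] ⇒ [9, 31, 66]

All cut coordinates (distinct, sorted): [9, 13, 19, 24, 31, 39, 44, 55, 60, 66]

Fragment lengths:
  [0,9): 9 bp
  [9,13): 4 bp
  [13,19): 6 bp
  [19,24): 5 bp
  [24,31): 7 bp
  [31,39): 8 bp
  [39,44): 5 bp
  [44,55): 11 bp
  [55,60): 5 bp
  [60,66): 6 bp
  [66,75): 9 bp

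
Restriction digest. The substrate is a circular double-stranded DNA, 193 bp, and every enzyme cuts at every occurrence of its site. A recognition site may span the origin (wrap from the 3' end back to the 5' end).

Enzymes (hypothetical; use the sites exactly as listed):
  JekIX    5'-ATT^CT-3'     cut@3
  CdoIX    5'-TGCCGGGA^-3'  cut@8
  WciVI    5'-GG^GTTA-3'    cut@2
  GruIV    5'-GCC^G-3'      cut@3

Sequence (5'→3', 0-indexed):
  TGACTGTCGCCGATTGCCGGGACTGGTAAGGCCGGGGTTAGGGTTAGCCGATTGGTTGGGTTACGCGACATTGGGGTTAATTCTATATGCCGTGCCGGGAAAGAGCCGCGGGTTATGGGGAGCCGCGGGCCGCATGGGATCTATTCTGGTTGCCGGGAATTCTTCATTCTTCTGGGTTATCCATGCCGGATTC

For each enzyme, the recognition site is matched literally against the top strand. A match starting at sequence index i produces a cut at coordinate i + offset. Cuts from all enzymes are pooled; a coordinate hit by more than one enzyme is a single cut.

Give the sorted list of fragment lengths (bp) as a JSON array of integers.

Scan for sites:
  JekIX ATTCT/3: at [79, 142, 158, 165, 189] ⇒ [82, 145, 161, 168, 192]
  CdoIX TGCCGGGA/8: at [14, 92, 150] ⇒ [22, 100, 158]
  WciVI GGGTTA/2: at [34, 40, 57, 73, 109, 173] ⇒ [36, 42, 59, 75, 111, 175]
  GruIV GCCG/3: at [8, 15, 30, 46, 88, 93, 104, 121, 128, 151, 184] ⇒ [11, 18, 33, 49, 91, 96, 107, 124, 131, 154, 187]

Pooled cuts: [11, 18, 22, 33, 36, 42, 49, 59, 75, 82, 91, 96, 100, 107, 111, 124, 131, 145, 154, 158, 161, 168, 175, 187, 192]

Fragment lengths:
  11→18: 7 bp
  18→22: 4 bp
  22→33: 11 bp
  33→36: 3 bp
  36→42: 6 bp
  42→49: 7 bp
  49→59: 10 bp
  59→75: 16 bp
  75→82: 7 bp
  82→91: 9 bp
  91→96: 5 bp
  96→100: 4 bp
  100→107: 7 bp
  107→111: 4 bp
  111→124: 13 bp
  124→131: 7 bp
  131→145: 14 bp
  145→154: 9 bp
  154→158: 4 bp
  158→161: 3 bp
  161→168: 7 bp
  168→175: 7 bp
  175→187: 12 bp
  187→192: 5 bp
  192→11 (wrap): 193-192+11 = 12 bp

[3,3,4,4,4,4,5,5,6,7,7,7,7,7,7,7,9,9,10,11,12,12,13,14,16]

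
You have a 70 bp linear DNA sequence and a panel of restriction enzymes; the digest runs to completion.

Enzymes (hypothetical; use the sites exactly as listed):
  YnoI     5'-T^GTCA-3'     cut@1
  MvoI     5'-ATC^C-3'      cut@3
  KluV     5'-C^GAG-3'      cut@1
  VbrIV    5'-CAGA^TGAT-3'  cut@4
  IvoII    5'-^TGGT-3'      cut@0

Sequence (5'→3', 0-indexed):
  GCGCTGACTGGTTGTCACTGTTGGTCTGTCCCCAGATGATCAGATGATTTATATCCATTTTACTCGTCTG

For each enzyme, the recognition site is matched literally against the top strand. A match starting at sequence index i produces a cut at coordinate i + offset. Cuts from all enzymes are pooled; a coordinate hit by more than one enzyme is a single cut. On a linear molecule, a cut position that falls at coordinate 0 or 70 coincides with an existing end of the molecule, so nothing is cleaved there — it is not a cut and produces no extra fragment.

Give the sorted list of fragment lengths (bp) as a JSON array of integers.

[5,8,8,8,11,15,15]

Scan for sites:
  YnoI TGTCA/1: at [12] ⇒ [13]
  MvoI ATCC/3: at [52] ⇒ [55]
  KluV (CGAG, off=1): no sites
  VbrIV CAGATGAT/4: at [32, 40] ⇒ [36, 44]
  IvoII TGGT/0: at [8, 21] ⇒ [8, 21]

All cut coordinates (distinct, sorted): [8, 13, 21, 36, 44, 55]

Fragments:
  [0,8): 8 bp
  [8,13): 5 bp
  [13,21): 8 bp
  [21,36): 15 bp
  [36,44): 8 bp
  [44,55): 11 bp
  [55,70): 15 bp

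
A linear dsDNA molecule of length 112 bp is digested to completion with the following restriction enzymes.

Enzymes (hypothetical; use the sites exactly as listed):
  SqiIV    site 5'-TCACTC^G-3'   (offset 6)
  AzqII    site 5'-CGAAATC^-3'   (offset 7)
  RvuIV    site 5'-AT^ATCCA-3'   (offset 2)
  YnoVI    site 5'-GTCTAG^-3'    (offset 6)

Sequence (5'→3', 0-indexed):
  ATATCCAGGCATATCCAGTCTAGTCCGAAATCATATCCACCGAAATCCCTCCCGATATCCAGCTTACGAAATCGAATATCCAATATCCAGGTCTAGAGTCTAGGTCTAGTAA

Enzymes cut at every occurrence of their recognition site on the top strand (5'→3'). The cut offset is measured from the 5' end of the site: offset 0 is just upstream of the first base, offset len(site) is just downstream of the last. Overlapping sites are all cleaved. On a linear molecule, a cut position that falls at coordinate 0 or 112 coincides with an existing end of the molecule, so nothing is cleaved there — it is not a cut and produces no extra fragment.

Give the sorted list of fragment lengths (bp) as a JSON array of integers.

Site scan:
  SqiIV (TCACTCG, off=6): no sites
  AzqII (CGAAATC, off=7): starts [25, 40, 66] → cuts [32, 47, 73]
  RvuIV (ATATCCA, off=2): starts [0, 10, 32, 54, 75, 82] → cuts [2, 12, 34, 56, 77, 84]
  YnoVI (GTCTAG, off=6): starts [17, 90, 97, 103] → cuts [23, 96, 103, 109]

Pooled cuts: [2, 12, 23, 32, 34, 47, 56, 73, 77, 84, 96, 103, 109]

Fragment lengths:
  [0,2): 2 bp
  [2,12): 10 bp
  [12,23): 11 bp
  [23,32): 9 bp
  [32,34): 2 bp
  [34,47): 13 bp
  [47,56): 9 bp
  [56,73): 17 bp
  [73,77): 4 bp
  [77,84): 7 bp
  [84,96): 12 bp
  [96,103): 7 bp
  [103,109): 6 bp
  [109,112): 3 bp

[2,2,3,4,6,7,7,9,9,10,11,12,13,17]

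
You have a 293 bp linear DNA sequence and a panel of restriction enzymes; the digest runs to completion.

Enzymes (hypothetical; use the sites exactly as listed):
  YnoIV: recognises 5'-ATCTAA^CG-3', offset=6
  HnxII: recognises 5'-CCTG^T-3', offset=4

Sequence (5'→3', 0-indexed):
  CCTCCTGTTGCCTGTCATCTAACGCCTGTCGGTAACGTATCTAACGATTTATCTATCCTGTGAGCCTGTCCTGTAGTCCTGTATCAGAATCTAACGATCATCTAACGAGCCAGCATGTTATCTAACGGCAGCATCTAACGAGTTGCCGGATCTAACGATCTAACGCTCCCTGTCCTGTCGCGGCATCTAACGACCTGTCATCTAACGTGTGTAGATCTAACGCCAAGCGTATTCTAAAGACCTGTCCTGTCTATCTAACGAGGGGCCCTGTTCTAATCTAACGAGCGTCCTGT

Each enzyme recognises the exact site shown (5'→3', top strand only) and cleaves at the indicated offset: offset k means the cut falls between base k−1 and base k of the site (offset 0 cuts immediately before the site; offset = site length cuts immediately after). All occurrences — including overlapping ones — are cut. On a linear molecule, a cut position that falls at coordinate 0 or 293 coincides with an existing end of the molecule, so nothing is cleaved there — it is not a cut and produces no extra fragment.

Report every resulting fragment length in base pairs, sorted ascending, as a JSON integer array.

Site scan:
  YnoIV ATCTAACG/6: at [16, 38, 88, 99, 119, 132, 149, 157, 184, 199, 214, 252, 275] ⇒ [22, 44, 94, 105, 125, 138, 155, 163, 190, 205, 220, 258, 281]
  HnxII CCTGT/4: at [3, 10, 24, 56, 64, 69, 77, 168, 173, 193, 240, 245, 266, 288] ⇒ [7, 14, 28, 60, 68, 73, 81, 172, 177, 197, 244, 249, 270, 292]

All cut coordinates (distinct, sorted): [7, 14, 22, 28, 44, 60, 68, 73, 81, 94, 105, 125, 138, 155, 163, 172, 177, 190, 197, 205, 220, 244, 249, 258, 270, 281, 292]

Fragment lengths:
  [0,7): 7 bp
  [7,14): 7 bp
  [14,22): 8 bp
  [22,28): 6 bp
  [28,44): 16 bp
  [44,60): 16 bp
  [60,68): 8 bp
  [68,73): 5 bp
  [73,81): 8 bp
  [81,94): 13 bp
  [94,105): 11 bp
  [105,125): 20 bp
  [125,138): 13 bp
  [138,155): 17 bp
  [155,163): 8 bp
  [163,172): 9 bp
  [172,177): 5 bp
  [177,190): 13 bp
  [190,197): 7 bp
  [197,205): 8 bp
  [205,220): 15 bp
  [220,244): 24 bp
  [244,249): 5 bp
  [249,258): 9 bp
  [258,270): 12 bp
  [270,281): 11 bp
  [281,292): 11 bp
  [292,293): 1 bp

[1,5,5,5,6,7,7,7,8,8,8,8,8,9,9,11,11,11,12,13,13,13,15,16,16,17,20,24]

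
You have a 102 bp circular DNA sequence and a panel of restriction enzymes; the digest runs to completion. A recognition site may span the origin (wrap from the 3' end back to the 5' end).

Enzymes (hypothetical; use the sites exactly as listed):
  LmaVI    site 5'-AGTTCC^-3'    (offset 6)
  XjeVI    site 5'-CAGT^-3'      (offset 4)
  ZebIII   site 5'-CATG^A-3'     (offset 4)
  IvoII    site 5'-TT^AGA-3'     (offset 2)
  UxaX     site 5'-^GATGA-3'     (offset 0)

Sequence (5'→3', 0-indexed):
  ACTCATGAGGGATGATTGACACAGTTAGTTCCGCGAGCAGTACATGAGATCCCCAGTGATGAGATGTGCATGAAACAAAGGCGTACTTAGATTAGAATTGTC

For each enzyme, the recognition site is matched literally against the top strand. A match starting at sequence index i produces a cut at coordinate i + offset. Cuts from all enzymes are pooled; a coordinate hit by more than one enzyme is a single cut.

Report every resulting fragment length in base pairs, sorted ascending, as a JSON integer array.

[3,5,5,7,9,11,15,15,16,16]

Per-enzyme occurrences:
  LmaVI AGTTCC/6: at [26] ⇒ [32]
  XjeVI CAGT/4: at [21, 37, 53] ⇒ [25, 41, 57]
  ZebIII CATGA/4: at [3, 42, 68] ⇒ [7, 46, 72]
  IvoII TTAGA/2: at [86, 91] ⇒ [88, 93]
  UxaX GATGA/0: at [10, 57] ⇒ [10, 57]

Pooled cuts: [7, 10, 25, 32, 41, 46, 57, 72, 88, 93]

Fragment lengths:
  7→10: 3 bp
  10→25: 15 bp
  25→32: 7 bp
  32→41: 9 bp
  41→46: 5 bp
  46→57: 11 bp
  57→72: 15 bp
  72→88: 16 bp
  88→93: 5 bp
  93→7 (wrap): 102-93+7 = 16 bp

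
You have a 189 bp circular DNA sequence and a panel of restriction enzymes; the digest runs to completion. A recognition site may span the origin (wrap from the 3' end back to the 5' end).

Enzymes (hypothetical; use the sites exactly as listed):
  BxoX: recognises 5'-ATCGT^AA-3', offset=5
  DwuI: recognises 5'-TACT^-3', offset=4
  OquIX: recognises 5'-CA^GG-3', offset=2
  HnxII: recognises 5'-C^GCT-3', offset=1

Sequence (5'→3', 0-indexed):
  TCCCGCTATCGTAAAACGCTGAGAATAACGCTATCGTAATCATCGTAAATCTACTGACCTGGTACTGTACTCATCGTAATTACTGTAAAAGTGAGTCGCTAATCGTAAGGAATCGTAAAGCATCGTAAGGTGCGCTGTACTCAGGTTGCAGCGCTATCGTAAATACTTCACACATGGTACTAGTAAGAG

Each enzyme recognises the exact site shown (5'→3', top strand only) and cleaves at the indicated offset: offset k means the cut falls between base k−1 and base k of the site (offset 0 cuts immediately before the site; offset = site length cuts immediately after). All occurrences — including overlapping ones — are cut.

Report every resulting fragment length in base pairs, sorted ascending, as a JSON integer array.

Scan for sites:
  BxoX ATCGTAA/5: at [7, 32, 41, 72, 101, 111, 121, 155] ⇒ [12, 37, 46, 77, 106, 116, 126, 160]
  DwuI TACT/4: at [51, 62, 67, 80, 137, 163, 177] ⇒ [55, 66, 71, 84, 141, 167, 181]
  OquIX CAGG/2: at [141] ⇒ [143]
  HnxII CGCT/1: at [3, 16, 28, 96, 132, 151] ⇒ [4, 17, 29, 97, 133, 152]

All cut coordinates (distinct, sorted): [4, 12, 17, 29, 37, 46, 55, 66, 71, 77, 84, 97, 106, 116, 126, 133, 141, 143, 152, 160, 167, 181]

Fragment lengths:
  4→12: 8 bp
  12→17: 5 bp
  17→29: 12 bp
  29→37: 8 bp
  37→46: 9 bp
  46→55: 9 bp
  55→66: 11 bp
  66→71: 5 bp
  71→77: 6 bp
  77→84: 7 bp
  84→97: 13 bp
  97→106: 9 bp
  106→116: 10 bp
  116→126: 10 bp
  126→133: 7 bp
  133→141: 8 bp
  141→143: 2 bp
  143→152: 9 bp
  152→160: 8 bp
  160→167: 7 bp
  167→181: 14 bp
  181→4 (wrap): 189-181+4 = 12 bp

[2,5,5,6,7,7,7,8,8,8,8,9,9,9,9,10,10,11,12,12,13,14]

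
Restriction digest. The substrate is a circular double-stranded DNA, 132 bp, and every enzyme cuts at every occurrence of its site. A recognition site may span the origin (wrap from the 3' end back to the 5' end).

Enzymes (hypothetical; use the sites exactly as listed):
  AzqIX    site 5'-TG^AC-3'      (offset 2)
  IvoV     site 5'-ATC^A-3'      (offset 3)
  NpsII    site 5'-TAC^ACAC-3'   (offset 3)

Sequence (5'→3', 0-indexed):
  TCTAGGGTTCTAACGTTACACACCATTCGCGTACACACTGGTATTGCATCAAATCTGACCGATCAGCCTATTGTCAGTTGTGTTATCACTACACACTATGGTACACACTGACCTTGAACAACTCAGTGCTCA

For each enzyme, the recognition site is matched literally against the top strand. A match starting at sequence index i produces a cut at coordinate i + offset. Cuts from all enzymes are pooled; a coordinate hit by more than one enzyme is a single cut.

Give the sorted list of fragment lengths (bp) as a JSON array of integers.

Site scan:
  AzqIX (TGAC, off=2): starts [55, 108] → cuts [57, 110]
  IvoV (ATCA, off=3): starts [47, 61, 84] → cuts [50, 64, 87]
  NpsII (TACACAC, off=3): starts [16, 31, 89, 101] → cuts [19, 34, 92, 104]

All cut coordinates (distinct, sorted): [19, 34, 50, 57, 64, 87, 92, 104, 110]

Fragments:
  19→34: 15 bp
  34→50: 16 bp
  50→57: 7 bp
  57→64: 7 bp
  64→87: 23 bp
  87→92: 5 bp
  92→104: 12 bp
  104→110: 6 bp
  110→19 (wrap): 132-110+19 = 41 bp

[5,6,7,7,12,15,16,23,41]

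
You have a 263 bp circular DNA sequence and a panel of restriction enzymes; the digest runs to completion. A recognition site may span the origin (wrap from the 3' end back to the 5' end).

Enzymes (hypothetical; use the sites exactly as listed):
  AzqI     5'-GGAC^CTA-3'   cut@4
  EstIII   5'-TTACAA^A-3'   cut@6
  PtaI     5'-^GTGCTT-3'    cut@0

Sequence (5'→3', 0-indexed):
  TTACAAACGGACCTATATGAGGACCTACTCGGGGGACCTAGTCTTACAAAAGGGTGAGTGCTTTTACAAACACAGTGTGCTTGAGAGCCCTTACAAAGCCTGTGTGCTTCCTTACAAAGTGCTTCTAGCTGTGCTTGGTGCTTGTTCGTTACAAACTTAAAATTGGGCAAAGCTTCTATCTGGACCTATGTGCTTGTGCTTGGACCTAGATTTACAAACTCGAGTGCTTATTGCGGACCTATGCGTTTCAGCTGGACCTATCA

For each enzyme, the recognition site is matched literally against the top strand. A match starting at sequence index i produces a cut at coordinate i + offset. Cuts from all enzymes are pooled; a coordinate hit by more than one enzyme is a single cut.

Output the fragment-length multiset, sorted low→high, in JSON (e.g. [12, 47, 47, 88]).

Site scan:
  AzqI (GGACCTA, off=4): starts [8, 20, 33, 181, 201, 234, 253] → cuts [12, 24, 37, 185, 205, 238, 257]
  EstIII (TTACAAA, off=6): starts [0, 43, 63, 90, 111, 148, 211] → cuts [6, 49, 69, 96, 117, 154, 217]
  PtaI (GTGCTT, off=0): starts [57, 76, 103, 118, 130, 137, 189, 195, 223] → cuts [57, 76, 103, 118, 130, 137, 189, 195, 223]

Pooled cuts: [6, 12, 24, 37, 49, 57, 69, 76, 96, 103, 117, 118, 130, 137, 154, 185, 189, 195, 205, 217, 223, 238, 257]

Fragment lengths:
  6→12: 6 bp
  12→24: 12 bp
  24→37: 13 bp
  37→49: 12 bp
  49→57: 8 bp
  57→69: 12 bp
  69→76: 7 bp
  76→96: 20 bp
  96→103: 7 bp
  103→117: 14 bp
  117→118: 1 bp
  118→130: 12 bp
  130→137: 7 bp
  137→154: 17 bp
  154→185: 31 bp
  185→189: 4 bp
  189→195: 6 bp
  195→205: 10 bp
  205→217: 12 bp
  217→223: 6 bp
  223→238: 15 bp
  238→257: 19 bp
  257→6 (wrap): 263-257+6 = 12 bp

[1,4,6,6,6,7,7,7,8,10,12,12,12,12,12,12,13,14,15,17,19,20,31]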